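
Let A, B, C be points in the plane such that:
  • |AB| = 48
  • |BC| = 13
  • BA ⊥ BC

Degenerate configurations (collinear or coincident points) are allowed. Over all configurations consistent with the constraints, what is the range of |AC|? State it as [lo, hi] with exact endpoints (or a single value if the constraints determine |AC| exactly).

|AC| = √(2473)  (≈ 49.7293)

|AB| ∈ {48}
|BC| ∈ {13}
|AC| ∈ {√(2473)}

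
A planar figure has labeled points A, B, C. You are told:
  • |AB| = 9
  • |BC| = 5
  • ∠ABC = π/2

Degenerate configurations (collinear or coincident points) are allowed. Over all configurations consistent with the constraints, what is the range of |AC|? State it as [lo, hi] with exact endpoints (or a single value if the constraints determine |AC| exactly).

|AB| ∈ {9}
|BC| ∈ {5}
|AC| ∈ {√(106)}

|AC| = √(106)  (≈ 10.2956)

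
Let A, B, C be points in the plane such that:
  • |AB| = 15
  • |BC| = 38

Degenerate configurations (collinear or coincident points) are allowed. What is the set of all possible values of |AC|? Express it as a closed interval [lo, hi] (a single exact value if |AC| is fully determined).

|AC| ∈ [23, 53]  (≈ [23.0000, 53.0000])

|AB| ∈ {15}
|BC| ∈ {38}
|AC| ∈ [23, 53]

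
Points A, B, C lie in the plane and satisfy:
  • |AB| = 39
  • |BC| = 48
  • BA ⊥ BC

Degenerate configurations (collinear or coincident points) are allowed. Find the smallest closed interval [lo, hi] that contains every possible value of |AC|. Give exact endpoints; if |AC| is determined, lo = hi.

|AB| ∈ {39}
|BC| ∈ {48}
|AC| ∈ {15·√(17)}

|AC| = 15·√(17)  (≈ 61.8466)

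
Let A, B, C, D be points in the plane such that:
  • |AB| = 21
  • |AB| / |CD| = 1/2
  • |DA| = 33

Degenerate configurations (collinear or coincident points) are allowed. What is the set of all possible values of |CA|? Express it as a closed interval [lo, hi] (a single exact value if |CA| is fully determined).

|CA| ∈ [9, 75]  (≈ [9.0000, 75.0000])

|AB| ∈ {21}
|AD| ∈ {33}
|CD| ∈ {42}
|BD| ∈ [12, 54]
|AC| ∈ [9, 75]
|BC| ∈ [0, 96]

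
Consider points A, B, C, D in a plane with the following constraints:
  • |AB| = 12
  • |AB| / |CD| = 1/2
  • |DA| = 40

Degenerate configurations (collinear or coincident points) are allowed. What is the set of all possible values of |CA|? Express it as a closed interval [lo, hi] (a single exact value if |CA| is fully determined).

|AB| ∈ {12}
|AD| ∈ {40}
|CD| ∈ {24}
|BD| ∈ [28, 52]
|AC| ∈ [16, 64]
|BC| ∈ [4, 76]

|CA| ∈ [16, 64]  (≈ [16.0000, 64.0000])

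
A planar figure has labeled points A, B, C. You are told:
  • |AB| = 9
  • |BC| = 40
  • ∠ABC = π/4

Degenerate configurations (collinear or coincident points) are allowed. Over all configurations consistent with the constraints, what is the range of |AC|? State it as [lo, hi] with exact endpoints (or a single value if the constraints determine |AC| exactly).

|AC| = √(1681 - 360·√(2))  (≈ 34.2328)

|AB| ∈ {9}
|BC| ∈ {40}
|AC| ∈ {√(1681 - 360·√(2))}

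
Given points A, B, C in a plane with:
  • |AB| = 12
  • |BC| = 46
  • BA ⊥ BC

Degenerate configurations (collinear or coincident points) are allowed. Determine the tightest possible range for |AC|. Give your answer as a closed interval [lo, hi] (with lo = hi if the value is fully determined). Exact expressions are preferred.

|AC| = 2·√(565)  (≈ 47.5395)

|AB| ∈ {12}
|BC| ∈ {46}
|AC| ∈ {2·√(565)}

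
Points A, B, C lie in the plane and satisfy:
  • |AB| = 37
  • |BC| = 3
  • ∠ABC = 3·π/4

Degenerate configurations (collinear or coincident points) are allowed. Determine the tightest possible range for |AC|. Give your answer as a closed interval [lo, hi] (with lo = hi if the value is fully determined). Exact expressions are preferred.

|AB| ∈ {37}
|BC| ∈ {3}
|AC| ∈ {√(111·√(2) + 1378)}

|AC| = √(111·√(2) + 1378)  (≈ 39.1788)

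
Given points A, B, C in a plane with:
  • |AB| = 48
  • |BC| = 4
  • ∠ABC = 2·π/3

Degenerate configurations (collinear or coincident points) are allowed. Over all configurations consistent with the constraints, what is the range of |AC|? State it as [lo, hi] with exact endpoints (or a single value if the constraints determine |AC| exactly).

|AC| = 4·√(157)  (≈ 50.1199)

|AB| ∈ {48}
|BC| ∈ {4}
|AC| ∈ {4·√(157)}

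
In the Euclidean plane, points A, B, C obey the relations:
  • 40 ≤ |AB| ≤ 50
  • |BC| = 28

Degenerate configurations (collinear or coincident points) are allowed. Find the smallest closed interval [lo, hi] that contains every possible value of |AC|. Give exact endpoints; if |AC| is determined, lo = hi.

|AC| ∈ [12, 78]  (≈ [12.0000, 78.0000])

|AB| ∈ [40, 50]
|BC| ∈ {28}
|AC| ∈ [12, 78]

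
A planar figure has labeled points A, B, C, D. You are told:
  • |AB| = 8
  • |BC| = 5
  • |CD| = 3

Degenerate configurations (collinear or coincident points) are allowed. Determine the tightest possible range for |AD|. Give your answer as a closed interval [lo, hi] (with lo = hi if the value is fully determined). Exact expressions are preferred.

|AB| ∈ {8}
|BC| ∈ {5}
|CD| ∈ {3}
|AC| ∈ [3, 13]
|BD| ∈ [2, 8]
|AD| ∈ [0, 16]

|AD| ∈ [0, 16]  (≈ [0.0000, 16.0000])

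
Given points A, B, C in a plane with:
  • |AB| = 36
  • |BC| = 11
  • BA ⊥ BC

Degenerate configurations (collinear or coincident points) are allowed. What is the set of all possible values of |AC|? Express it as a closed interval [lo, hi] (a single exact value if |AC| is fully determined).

|AB| ∈ {36}
|BC| ∈ {11}
|AC| ∈ {√(1417)}

|AC| = √(1417)  (≈ 37.6431)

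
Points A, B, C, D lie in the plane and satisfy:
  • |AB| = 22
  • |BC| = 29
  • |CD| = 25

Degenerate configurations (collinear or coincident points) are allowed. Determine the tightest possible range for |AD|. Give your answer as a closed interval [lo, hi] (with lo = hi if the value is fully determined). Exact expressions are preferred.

|AB| ∈ {22}
|BC| ∈ {29}
|CD| ∈ {25}
|AC| ∈ [7, 51]
|BD| ∈ [4, 54]
|AD| ∈ [0, 76]

|AD| ∈ [0, 76]  (≈ [0.0000, 76.0000])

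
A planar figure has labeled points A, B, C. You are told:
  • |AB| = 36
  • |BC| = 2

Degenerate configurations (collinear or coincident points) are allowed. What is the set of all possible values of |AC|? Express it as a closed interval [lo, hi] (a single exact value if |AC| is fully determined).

|AB| ∈ {36}
|BC| ∈ {2}
|AC| ∈ [34, 38]

|AC| ∈ [34, 38]  (≈ [34.0000, 38.0000])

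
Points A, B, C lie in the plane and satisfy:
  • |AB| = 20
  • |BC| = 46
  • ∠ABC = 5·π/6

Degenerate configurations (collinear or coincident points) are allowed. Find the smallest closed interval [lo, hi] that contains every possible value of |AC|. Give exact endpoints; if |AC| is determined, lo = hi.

|AC| = 2·√(230·√(3) + 629)  (≈ 64.1053)

|AB| ∈ {20}
|BC| ∈ {46}
|AC| ∈ {2·√(230·√(3) + 629)}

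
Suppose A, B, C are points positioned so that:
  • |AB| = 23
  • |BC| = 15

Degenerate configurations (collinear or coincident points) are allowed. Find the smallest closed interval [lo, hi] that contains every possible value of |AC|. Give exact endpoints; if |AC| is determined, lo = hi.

|AC| ∈ [8, 38]  (≈ [8.0000, 38.0000])

|AB| ∈ {23}
|BC| ∈ {15}
|AC| ∈ [8, 38]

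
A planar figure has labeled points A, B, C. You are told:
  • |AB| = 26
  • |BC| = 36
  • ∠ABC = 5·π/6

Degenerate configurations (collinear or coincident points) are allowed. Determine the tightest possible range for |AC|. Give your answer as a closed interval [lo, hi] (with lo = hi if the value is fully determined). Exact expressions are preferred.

|AC| = 2·√(234·√(3) + 493)  (≈ 59.9433)

|AB| ∈ {26}
|BC| ∈ {36}
|AC| ∈ {2·√(234·√(3) + 493)}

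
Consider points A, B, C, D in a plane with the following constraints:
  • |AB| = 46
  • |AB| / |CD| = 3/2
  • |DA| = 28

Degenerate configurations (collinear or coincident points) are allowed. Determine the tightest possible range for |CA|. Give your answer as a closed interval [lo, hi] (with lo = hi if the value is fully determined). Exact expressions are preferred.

|AB| ∈ {46}
|AD| ∈ {28}
|CD| ∈ {92/3}
|BD| ∈ [18, 74]
|AC| ∈ [8/3, 176/3]
|BC| ∈ [0, 314/3]

|CA| ∈ [8/3, 176/3]  (≈ [2.6667, 58.6667])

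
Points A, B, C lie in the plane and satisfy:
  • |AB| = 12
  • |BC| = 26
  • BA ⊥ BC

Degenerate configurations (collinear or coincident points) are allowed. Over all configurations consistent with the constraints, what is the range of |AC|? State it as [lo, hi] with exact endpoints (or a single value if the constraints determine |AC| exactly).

|AB| ∈ {12}
|BC| ∈ {26}
|AC| ∈ {2·√(205)}

|AC| = 2·√(205)  (≈ 28.6356)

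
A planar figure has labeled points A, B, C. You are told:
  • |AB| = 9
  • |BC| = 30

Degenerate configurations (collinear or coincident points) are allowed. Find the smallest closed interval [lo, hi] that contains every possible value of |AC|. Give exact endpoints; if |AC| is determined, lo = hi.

|AC| ∈ [21, 39]  (≈ [21.0000, 39.0000])

|AB| ∈ {9}
|BC| ∈ {30}
|AC| ∈ [21, 39]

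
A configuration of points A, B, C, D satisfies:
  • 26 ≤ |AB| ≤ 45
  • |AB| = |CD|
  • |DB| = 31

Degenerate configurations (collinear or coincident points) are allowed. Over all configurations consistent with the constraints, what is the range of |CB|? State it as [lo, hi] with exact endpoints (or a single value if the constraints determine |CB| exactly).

|CB| ∈ [0, 76]  (≈ [0.0000, 76.0000])

|AB| ∈ [26, 45]
|BD| ∈ {31}
|CD| ∈ [26, 45]
|AD| ∈ [0, 76]
|BC| ∈ [0, 76]
|AC| ∈ [0, 121]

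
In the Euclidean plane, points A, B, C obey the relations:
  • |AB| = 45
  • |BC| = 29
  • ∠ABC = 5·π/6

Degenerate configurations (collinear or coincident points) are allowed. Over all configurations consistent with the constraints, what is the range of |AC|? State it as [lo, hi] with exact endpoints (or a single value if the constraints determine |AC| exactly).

|AC| = √(1305·√(3) + 2866)  (≈ 71.5984)

|AB| ∈ {45}
|BC| ∈ {29}
|AC| ∈ {√(1305·√(3) + 2866)}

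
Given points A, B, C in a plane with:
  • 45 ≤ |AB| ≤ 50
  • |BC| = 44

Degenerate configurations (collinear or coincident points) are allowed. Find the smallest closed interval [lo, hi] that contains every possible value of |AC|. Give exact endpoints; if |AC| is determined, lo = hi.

|AC| ∈ [1, 94]  (≈ [1.0000, 94.0000])

|AB| ∈ [45, 50]
|BC| ∈ {44}
|AC| ∈ [1, 94]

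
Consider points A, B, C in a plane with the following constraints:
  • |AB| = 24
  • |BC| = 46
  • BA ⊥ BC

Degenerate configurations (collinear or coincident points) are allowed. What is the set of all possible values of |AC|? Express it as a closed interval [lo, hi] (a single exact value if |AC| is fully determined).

|AC| = 2·√(673)  (≈ 51.8845)

|AB| ∈ {24}
|BC| ∈ {46}
|AC| ∈ {2·√(673)}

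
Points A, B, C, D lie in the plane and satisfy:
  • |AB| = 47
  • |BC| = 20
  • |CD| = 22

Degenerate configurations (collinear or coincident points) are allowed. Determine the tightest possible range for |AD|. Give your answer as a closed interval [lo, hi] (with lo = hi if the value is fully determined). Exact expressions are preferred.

|AD| ∈ [5, 89]  (≈ [5.0000, 89.0000])

|AB| ∈ {47}
|BC| ∈ {20}
|CD| ∈ {22}
|AC| ∈ [27, 67]
|BD| ∈ [2, 42]
|AD| ∈ [5, 89]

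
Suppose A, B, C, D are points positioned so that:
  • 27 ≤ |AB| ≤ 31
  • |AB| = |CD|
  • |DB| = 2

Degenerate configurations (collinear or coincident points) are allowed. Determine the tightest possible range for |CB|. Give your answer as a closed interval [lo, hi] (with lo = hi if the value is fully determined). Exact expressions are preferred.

|CB| ∈ [25, 33]  (≈ [25.0000, 33.0000])

|AB| ∈ [27, 31]
|BD| ∈ {2}
|CD| ∈ [27, 31]
|AD| ∈ [25, 33]
|BC| ∈ [25, 33]
|AC| ∈ [0, 64]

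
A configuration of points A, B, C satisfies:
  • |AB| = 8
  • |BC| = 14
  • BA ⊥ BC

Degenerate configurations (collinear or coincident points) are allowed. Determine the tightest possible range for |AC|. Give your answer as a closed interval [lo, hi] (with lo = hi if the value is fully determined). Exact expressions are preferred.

|AC| = 2·√(65)  (≈ 16.1245)

|AB| ∈ {8}
|BC| ∈ {14}
|AC| ∈ {2·√(65)}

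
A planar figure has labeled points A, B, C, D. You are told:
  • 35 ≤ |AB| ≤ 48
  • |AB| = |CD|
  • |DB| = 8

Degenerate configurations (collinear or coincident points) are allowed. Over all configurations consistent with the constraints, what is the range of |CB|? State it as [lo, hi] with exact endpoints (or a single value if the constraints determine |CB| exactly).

|AB| ∈ [35, 48]
|BD| ∈ {8}
|CD| ∈ [35, 48]
|AD| ∈ [27, 56]
|BC| ∈ [27, 56]
|AC| ∈ [0, 104]

|CB| ∈ [27, 56]  (≈ [27.0000, 56.0000])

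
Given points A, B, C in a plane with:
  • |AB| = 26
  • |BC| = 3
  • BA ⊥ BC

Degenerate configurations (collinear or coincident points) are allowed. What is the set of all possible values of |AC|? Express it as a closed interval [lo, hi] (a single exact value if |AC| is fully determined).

|AC| = √(685)  (≈ 26.1725)

|AB| ∈ {26}
|BC| ∈ {3}
|AC| ∈ {√(685)}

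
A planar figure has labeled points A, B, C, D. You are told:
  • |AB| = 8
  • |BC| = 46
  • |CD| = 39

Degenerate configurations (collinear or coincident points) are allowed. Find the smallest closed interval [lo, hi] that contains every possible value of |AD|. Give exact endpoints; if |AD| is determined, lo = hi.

|AD| ∈ [0, 93]  (≈ [0.0000, 93.0000])

|AB| ∈ {8}
|BC| ∈ {46}
|CD| ∈ {39}
|AC| ∈ [38, 54]
|BD| ∈ [7, 85]
|AD| ∈ [0, 93]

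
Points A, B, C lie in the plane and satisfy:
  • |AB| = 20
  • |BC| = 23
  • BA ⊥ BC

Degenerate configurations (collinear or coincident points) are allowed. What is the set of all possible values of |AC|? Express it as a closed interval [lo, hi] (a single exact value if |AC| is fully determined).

|AB| ∈ {20}
|BC| ∈ {23}
|AC| ∈ {√(929)}

|AC| = √(929)  (≈ 30.4795)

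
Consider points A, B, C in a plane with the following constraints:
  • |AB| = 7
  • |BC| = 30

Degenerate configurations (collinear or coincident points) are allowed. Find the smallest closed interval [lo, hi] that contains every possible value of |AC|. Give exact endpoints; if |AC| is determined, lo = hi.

|AC| ∈ [23, 37]  (≈ [23.0000, 37.0000])

|AB| ∈ {7}
|BC| ∈ {30}
|AC| ∈ [23, 37]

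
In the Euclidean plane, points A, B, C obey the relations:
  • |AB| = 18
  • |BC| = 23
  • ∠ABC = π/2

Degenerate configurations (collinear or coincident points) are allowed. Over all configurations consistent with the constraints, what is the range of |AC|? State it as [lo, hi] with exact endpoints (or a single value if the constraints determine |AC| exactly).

|AB| ∈ {18}
|BC| ∈ {23}
|AC| ∈ {√(853)}

|AC| = √(853)  (≈ 29.2062)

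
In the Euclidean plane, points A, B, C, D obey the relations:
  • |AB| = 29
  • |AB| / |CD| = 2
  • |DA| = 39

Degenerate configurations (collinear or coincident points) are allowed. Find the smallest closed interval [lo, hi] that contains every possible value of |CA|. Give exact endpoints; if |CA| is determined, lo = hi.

|AB| ∈ {29}
|AD| ∈ {39}
|CD| ∈ {29/2}
|BD| ∈ [10, 68]
|AC| ∈ [49/2, 107/2]
|BC| ∈ [0, 165/2]

|CA| ∈ [49/2, 107/2]  (≈ [24.5000, 53.5000])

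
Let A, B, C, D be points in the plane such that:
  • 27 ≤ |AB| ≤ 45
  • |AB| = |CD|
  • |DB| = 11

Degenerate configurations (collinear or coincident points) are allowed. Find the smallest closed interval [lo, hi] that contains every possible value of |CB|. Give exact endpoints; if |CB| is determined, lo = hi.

|AB| ∈ [27, 45]
|BD| ∈ {11}
|CD| ∈ [27, 45]
|AD| ∈ [16, 56]
|BC| ∈ [16, 56]
|AC| ∈ [0, 101]

|CB| ∈ [16, 56]  (≈ [16.0000, 56.0000])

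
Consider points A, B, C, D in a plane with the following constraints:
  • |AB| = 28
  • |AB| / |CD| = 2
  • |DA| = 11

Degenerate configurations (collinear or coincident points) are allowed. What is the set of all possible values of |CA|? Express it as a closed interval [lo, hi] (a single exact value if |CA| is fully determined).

|AB| ∈ {28}
|AD| ∈ {11}
|CD| ∈ {14}
|BD| ∈ [17, 39]
|AC| ∈ [3, 25]
|BC| ∈ [3, 53]

|CA| ∈ [3, 25]  (≈ [3.0000, 25.0000])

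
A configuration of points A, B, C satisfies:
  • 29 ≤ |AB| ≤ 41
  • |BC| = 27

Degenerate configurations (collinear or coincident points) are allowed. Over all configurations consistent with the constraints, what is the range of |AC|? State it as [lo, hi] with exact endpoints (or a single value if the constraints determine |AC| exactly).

|AC| ∈ [2, 68]  (≈ [2.0000, 68.0000])

|AB| ∈ [29, 41]
|BC| ∈ {27}
|AC| ∈ [2, 68]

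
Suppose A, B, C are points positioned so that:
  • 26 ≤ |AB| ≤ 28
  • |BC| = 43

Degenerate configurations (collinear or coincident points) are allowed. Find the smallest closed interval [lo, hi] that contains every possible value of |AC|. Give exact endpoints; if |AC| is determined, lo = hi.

|AB| ∈ [26, 28]
|BC| ∈ {43}
|AC| ∈ [15, 71]

|AC| ∈ [15, 71]  (≈ [15.0000, 71.0000])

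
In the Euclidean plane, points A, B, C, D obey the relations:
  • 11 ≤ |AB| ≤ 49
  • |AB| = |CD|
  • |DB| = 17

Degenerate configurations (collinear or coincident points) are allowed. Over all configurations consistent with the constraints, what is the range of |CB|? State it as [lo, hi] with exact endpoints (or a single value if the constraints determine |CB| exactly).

|AB| ∈ [11, 49]
|BD| ∈ {17}
|CD| ∈ [11, 49]
|AD| ∈ [0, 66]
|BC| ∈ [0, 66]
|AC| ∈ [0, 115]

|CB| ∈ [0, 66]  (≈ [0.0000, 66.0000])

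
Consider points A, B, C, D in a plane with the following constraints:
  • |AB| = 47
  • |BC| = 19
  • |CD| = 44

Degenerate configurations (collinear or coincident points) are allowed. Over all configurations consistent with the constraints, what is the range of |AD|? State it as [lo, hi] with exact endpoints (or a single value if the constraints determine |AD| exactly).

|AB| ∈ {47}
|BC| ∈ {19}
|CD| ∈ {44}
|AC| ∈ [28, 66]
|BD| ∈ [25, 63]
|AD| ∈ [0, 110]

|AD| ∈ [0, 110]  (≈ [0.0000, 110.0000])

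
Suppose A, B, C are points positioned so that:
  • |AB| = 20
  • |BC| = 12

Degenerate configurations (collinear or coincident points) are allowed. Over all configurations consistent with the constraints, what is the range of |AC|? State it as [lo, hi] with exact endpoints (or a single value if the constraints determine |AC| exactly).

|AB| ∈ {20}
|BC| ∈ {12}
|AC| ∈ [8, 32]

|AC| ∈ [8, 32]  (≈ [8.0000, 32.0000])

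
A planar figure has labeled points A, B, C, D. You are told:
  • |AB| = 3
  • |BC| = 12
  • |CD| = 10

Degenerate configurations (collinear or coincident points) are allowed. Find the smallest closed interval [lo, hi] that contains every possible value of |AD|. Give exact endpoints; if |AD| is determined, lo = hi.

|AD| ∈ [0, 25]  (≈ [0.0000, 25.0000])

|AB| ∈ {3}
|BC| ∈ {12}
|CD| ∈ {10}
|AC| ∈ [9, 15]
|BD| ∈ [2, 22]
|AD| ∈ [0, 25]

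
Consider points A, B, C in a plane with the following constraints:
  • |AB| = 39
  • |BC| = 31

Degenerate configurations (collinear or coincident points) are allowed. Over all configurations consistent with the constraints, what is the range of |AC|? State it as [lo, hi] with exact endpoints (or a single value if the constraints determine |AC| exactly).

|AC| ∈ [8, 70]  (≈ [8.0000, 70.0000])

|AB| ∈ {39}
|BC| ∈ {31}
|AC| ∈ [8, 70]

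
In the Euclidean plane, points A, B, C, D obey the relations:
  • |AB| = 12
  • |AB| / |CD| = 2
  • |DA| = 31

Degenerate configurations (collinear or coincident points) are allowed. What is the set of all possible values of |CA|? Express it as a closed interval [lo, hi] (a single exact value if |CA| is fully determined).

|CA| ∈ [25, 37]  (≈ [25.0000, 37.0000])

|AB| ∈ {12}
|AD| ∈ {31}
|CD| ∈ {6}
|BD| ∈ [19, 43]
|AC| ∈ [25, 37]
|BC| ∈ [13, 49]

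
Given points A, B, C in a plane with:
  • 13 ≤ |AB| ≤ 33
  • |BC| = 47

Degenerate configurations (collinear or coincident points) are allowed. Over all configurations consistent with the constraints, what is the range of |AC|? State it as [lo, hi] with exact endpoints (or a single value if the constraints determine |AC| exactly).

|AC| ∈ [14, 80]  (≈ [14.0000, 80.0000])

|AB| ∈ [13, 33]
|BC| ∈ {47}
|AC| ∈ [14, 80]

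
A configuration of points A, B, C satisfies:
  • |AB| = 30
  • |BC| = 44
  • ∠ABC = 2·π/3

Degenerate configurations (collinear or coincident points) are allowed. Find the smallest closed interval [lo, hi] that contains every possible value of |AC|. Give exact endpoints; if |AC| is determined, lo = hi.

|AB| ∈ {30}
|BC| ∈ {44}
|AC| ∈ {2·√(1039)}

|AC| = 2·√(1039)  (≈ 64.4670)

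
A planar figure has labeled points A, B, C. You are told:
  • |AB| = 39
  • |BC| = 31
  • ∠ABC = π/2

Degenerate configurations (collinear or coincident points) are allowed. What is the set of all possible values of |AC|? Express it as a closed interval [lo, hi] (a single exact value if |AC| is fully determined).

|AC| = √(2482)  (≈ 49.8197)

|AB| ∈ {39}
|BC| ∈ {31}
|AC| ∈ {√(2482)}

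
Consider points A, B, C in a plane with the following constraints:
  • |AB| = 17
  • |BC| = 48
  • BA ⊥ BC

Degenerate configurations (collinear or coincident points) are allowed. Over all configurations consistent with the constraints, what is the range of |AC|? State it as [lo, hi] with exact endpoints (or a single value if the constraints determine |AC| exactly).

|AC| = √(2593)  (≈ 50.9215)

|AB| ∈ {17}
|BC| ∈ {48}
|AC| ∈ {√(2593)}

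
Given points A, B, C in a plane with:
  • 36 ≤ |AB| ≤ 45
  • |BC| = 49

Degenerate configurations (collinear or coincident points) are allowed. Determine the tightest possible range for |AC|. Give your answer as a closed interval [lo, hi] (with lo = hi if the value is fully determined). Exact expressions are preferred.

|AC| ∈ [4, 94]  (≈ [4.0000, 94.0000])

|AB| ∈ [36, 45]
|BC| ∈ {49}
|AC| ∈ [4, 94]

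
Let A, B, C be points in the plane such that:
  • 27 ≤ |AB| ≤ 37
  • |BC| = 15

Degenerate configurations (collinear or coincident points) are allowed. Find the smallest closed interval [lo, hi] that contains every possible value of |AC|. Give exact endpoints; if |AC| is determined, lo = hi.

|AC| ∈ [12, 52]  (≈ [12.0000, 52.0000])

|AB| ∈ [27, 37]
|BC| ∈ {15}
|AC| ∈ [12, 52]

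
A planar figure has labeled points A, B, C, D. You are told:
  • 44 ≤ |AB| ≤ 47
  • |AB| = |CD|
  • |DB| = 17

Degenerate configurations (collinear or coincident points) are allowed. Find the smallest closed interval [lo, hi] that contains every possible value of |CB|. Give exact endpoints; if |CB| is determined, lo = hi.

|AB| ∈ [44, 47]
|BD| ∈ {17}
|CD| ∈ [44, 47]
|AD| ∈ [27, 64]
|BC| ∈ [27, 64]
|AC| ∈ [0, 111]

|CB| ∈ [27, 64]  (≈ [27.0000, 64.0000])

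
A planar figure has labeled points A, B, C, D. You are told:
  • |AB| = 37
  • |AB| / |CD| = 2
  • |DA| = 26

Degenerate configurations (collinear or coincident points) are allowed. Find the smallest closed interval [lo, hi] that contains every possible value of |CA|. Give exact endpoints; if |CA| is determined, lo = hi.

|AB| ∈ {37}
|AD| ∈ {26}
|CD| ∈ {37/2}
|BD| ∈ [11, 63]
|AC| ∈ [15/2, 89/2]
|BC| ∈ [0, 163/2]

|CA| ∈ [15/2, 89/2]  (≈ [7.5000, 44.5000])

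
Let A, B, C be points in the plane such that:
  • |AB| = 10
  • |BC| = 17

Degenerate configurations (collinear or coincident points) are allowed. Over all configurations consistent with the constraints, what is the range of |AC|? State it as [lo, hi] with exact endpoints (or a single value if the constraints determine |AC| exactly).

|AB| ∈ {10}
|BC| ∈ {17}
|AC| ∈ [7, 27]

|AC| ∈ [7, 27]  (≈ [7.0000, 27.0000])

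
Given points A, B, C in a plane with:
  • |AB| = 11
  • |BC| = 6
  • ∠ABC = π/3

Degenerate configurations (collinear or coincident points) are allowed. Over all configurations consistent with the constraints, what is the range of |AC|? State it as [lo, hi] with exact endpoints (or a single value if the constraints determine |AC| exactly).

|AC| = √(91)  (≈ 9.5394)

|AB| ∈ {11}
|BC| ∈ {6}
|AC| ∈ {√(91)}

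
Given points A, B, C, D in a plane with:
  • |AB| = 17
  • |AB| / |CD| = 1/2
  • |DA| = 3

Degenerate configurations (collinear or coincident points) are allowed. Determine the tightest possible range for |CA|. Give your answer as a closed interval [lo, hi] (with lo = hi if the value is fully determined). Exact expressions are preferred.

|AB| ∈ {17}
|AD| ∈ {3}
|CD| ∈ {34}
|BD| ∈ [14, 20]
|AC| ∈ [31, 37]
|BC| ∈ [14, 54]

|CA| ∈ [31, 37]  (≈ [31.0000, 37.0000])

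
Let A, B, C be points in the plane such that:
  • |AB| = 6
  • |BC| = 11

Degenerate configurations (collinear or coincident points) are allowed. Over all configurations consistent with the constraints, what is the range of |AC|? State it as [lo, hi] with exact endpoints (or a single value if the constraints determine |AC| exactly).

|AC| ∈ [5, 17]  (≈ [5.0000, 17.0000])

|AB| ∈ {6}
|BC| ∈ {11}
|AC| ∈ [5, 17]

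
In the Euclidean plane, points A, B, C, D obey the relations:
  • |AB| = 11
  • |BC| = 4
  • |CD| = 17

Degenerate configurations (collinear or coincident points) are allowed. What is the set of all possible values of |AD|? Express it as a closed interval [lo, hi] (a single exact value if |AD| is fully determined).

|AB| ∈ {11}
|BC| ∈ {4}
|CD| ∈ {17}
|AC| ∈ [7, 15]
|BD| ∈ [13, 21]
|AD| ∈ [2, 32]

|AD| ∈ [2, 32]  (≈ [2.0000, 32.0000])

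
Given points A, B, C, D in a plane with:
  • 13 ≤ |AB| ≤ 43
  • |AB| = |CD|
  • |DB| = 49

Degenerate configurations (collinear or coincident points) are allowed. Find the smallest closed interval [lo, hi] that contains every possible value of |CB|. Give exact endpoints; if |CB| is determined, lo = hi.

|AB| ∈ [13, 43]
|BD| ∈ {49}
|CD| ∈ [13, 43]
|AD| ∈ [6, 92]
|BC| ∈ [6, 92]
|AC| ∈ [0, 135]

|CB| ∈ [6, 92]  (≈ [6.0000, 92.0000])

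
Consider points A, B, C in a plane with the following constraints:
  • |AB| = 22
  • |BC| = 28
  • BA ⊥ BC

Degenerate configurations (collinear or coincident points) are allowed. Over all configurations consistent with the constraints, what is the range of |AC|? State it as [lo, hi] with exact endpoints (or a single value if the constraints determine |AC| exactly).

|AB| ∈ {22}
|BC| ∈ {28}
|AC| ∈ {2·√(317)}

|AC| = 2·√(317)  (≈ 35.6090)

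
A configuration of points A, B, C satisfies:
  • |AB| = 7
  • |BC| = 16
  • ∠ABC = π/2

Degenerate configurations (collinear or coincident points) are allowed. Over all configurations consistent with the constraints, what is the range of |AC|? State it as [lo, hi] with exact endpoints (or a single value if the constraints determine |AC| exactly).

|AC| = √(305)  (≈ 17.4642)

|AB| ∈ {7}
|BC| ∈ {16}
|AC| ∈ {√(305)}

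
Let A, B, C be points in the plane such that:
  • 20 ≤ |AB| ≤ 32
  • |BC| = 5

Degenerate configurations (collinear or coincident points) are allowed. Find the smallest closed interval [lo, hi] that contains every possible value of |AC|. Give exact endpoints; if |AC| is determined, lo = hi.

|AC| ∈ [15, 37]  (≈ [15.0000, 37.0000])

|AB| ∈ [20, 32]
|BC| ∈ {5}
|AC| ∈ [15, 37]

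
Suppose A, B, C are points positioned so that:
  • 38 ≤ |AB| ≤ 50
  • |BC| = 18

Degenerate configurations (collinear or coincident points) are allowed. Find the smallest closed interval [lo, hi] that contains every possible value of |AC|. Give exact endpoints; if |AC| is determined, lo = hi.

|AC| ∈ [20, 68]  (≈ [20.0000, 68.0000])

|AB| ∈ [38, 50]
|BC| ∈ {18}
|AC| ∈ [20, 68]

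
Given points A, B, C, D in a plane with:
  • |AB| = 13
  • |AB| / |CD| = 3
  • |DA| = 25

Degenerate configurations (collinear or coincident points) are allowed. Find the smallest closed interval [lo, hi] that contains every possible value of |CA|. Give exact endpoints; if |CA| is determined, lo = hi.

|CA| ∈ [62/3, 88/3]  (≈ [20.6667, 29.3333])

|AB| ∈ {13}
|AD| ∈ {25}
|CD| ∈ {13/3}
|BD| ∈ [12, 38]
|AC| ∈ [62/3, 88/3]
|BC| ∈ [23/3, 127/3]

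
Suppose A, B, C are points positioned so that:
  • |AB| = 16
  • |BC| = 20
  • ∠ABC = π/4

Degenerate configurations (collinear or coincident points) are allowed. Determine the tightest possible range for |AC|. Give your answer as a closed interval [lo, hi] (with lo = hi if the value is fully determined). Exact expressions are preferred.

|AB| ∈ {16}
|BC| ∈ {20}
|AC| ∈ {4·√(41 - 20·√(2))}

|AC| = 4·√(41 - 20·√(2))  (≈ 14.2636)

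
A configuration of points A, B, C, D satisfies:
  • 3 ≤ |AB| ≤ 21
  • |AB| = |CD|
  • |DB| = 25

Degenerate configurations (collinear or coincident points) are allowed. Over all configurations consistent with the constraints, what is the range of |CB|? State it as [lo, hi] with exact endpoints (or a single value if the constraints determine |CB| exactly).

|AB| ∈ [3, 21]
|BD| ∈ {25}
|CD| ∈ [3, 21]
|AD| ∈ [4, 46]
|BC| ∈ [4, 46]
|AC| ∈ [0, 67]

|CB| ∈ [4, 46]  (≈ [4.0000, 46.0000])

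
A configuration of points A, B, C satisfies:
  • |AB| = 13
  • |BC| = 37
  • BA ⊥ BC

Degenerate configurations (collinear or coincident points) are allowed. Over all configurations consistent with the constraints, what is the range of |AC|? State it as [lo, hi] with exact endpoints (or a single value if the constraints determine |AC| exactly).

|AB| ∈ {13}
|BC| ∈ {37}
|AC| ∈ {√(1538)}

|AC| = √(1538)  (≈ 39.2173)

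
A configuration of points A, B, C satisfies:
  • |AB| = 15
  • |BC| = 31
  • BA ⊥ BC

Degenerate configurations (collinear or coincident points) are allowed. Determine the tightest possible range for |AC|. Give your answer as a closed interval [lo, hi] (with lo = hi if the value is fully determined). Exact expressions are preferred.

|AB| ∈ {15}
|BC| ∈ {31}
|AC| ∈ {√(1186)}

|AC| = √(1186)  (≈ 34.4384)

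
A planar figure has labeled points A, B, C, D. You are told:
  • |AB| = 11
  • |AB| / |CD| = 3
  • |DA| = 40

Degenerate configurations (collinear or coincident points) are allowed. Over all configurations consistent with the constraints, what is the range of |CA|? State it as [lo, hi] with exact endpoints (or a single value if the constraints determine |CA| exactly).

|AB| ∈ {11}
|AD| ∈ {40}
|CD| ∈ {11/3}
|BD| ∈ [29, 51]
|AC| ∈ [109/3, 131/3]
|BC| ∈ [76/3, 164/3]

|CA| ∈ [109/3, 131/3]  (≈ [36.3333, 43.6667])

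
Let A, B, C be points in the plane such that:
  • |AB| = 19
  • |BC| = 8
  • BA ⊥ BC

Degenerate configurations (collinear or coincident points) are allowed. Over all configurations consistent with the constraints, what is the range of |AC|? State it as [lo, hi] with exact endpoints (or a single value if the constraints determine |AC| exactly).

|AB| ∈ {19}
|BC| ∈ {8}
|AC| ∈ {5·√(17)}

|AC| = 5·√(17)  (≈ 20.6155)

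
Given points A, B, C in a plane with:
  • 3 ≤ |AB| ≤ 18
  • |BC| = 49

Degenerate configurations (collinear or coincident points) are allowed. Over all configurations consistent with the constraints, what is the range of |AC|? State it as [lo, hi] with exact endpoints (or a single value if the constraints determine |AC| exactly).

|AB| ∈ [3, 18]
|BC| ∈ {49}
|AC| ∈ [31, 67]

|AC| ∈ [31, 67]  (≈ [31.0000, 67.0000])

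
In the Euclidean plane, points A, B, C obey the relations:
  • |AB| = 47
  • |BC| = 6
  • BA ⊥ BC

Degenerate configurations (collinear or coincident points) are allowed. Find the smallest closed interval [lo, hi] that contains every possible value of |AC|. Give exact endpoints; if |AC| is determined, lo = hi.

|AB| ∈ {47}
|BC| ∈ {6}
|AC| ∈ {√(2245)}

|AC| = √(2245)  (≈ 47.3814)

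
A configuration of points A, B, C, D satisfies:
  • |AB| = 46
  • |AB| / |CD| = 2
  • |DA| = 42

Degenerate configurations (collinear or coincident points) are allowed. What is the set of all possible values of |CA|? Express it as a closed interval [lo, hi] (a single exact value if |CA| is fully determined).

|AB| ∈ {46}
|AD| ∈ {42}
|CD| ∈ {23}
|BD| ∈ [4, 88]
|AC| ∈ [19, 65]
|BC| ∈ [0, 111]

|CA| ∈ [19, 65]  (≈ [19.0000, 65.0000])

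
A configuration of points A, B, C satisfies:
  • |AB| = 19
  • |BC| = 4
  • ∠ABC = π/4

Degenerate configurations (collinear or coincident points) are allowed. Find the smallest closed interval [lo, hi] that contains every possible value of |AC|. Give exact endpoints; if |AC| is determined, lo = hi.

|AC| = √(377 - 76·√(2))  (≈ 16.4171)

|AB| ∈ {19}
|BC| ∈ {4}
|AC| ∈ {√(377 - 76·√(2))}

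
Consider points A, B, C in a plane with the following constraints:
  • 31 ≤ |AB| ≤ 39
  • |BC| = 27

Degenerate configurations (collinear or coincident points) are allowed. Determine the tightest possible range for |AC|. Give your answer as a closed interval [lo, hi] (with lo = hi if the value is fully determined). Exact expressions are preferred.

|AB| ∈ [31, 39]
|BC| ∈ {27}
|AC| ∈ [4, 66]

|AC| ∈ [4, 66]  (≈ [4.0000, 66.0000])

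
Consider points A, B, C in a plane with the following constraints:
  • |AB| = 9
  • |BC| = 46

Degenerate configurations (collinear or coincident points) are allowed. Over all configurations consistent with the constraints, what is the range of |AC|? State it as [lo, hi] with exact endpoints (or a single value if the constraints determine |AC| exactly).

|AC| ∈ [37, 55]  (≈ [37.0000, 55.0000])

|AB| ∈ {9}
|BC| ∈ {46}
|AC| ∈ [37, 55]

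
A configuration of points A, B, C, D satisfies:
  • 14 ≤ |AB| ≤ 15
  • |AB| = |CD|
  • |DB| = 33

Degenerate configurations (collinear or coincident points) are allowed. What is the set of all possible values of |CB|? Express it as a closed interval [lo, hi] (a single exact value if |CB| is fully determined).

|CB| ∈ [18, 48]  (≈ [18.0000, 48.0000])

|AB| ∈ [14, 15]
|BD| ∈ {33}
|CD| ∈ [14, 15]
|AD| ∈ [18, 48]
|BC| ∈ [18, 48]
|AC| ∈ [3, 63]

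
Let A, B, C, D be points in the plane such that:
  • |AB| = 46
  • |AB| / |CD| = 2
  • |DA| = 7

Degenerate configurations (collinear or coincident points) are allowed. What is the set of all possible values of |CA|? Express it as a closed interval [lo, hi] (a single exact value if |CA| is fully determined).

|CA| ∈ [16, 30]  (≈ [16.0000, 30.0000])

|AB| ∈ {46}
|AD| ∈ {7}
|CD| ∈ {23}
|BD| ∈ [39, 53]
|AC| ∈ [16, 30]
|BC| ∈ [16, 76]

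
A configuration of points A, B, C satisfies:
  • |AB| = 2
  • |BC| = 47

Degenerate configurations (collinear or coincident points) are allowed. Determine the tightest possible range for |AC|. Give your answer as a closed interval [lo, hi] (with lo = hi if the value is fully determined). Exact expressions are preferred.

|AC| ∈ [45, 49]  (≈ [45.0000, 49.0000])

|AB| ∈ {2}
|BC| ∈ {47}
|AC| ∈ [45, 49]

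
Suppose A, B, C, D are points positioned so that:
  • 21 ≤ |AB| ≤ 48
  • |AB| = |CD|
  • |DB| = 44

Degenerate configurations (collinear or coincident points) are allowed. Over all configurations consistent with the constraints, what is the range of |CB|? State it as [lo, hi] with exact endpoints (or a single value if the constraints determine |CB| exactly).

|AB| ∈ [21, 48]
|BD| ∈ {44}
|CD| ∈ [21, 48]
|AD| ∈ [0, 92]
|BC| ∈ [0, 92]
|AC| ∈ [0, 140]

|CB| ∈ [0, 92]  (≈ [0.0000, 92.0000])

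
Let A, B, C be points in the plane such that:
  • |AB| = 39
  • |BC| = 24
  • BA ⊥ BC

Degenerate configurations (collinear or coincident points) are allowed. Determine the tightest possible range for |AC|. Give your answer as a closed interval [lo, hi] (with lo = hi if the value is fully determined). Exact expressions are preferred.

|AB| ∈ {39}
|BC| ∈ {24}
|AC| ∈ {3·√(233)}

|AC| = 3·√(233)  (≈ 45.7930)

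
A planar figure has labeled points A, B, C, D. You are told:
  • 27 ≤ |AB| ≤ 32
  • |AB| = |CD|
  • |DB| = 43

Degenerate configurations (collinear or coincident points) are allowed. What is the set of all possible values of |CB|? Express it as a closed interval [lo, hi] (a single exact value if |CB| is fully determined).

|CB| ∈ [11, 75]  (≈ [11.0000, 75.0000])

|AB| ∈ [27, 32]
|BD| ∈ {43}
|CD| ∈ [27, 32]
|AD| ∈ [11, 75]
|BC| ∈ [11, 75]
|AC| ∈ [0, 107]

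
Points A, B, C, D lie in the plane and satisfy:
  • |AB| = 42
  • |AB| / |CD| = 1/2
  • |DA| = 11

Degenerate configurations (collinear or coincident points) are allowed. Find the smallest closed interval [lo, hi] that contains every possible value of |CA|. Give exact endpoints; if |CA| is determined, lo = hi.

|CA| ∈ [73, 95]  (≈ [73.0000, 95.0000])

|AB| ∈ {42}
|AD| ∈ {11}
|CD| ∈ {84}
|BD| ∈ [31, 53]
|AC| ∈ [73, 95]
|BC| ∈ [31, 137]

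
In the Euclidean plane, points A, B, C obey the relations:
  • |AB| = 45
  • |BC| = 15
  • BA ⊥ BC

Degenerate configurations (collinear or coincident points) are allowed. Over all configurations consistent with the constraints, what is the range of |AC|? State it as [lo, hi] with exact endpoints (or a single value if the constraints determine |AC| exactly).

|AC| = 15·√(10)  (≈ 47.4342)

|AB| ∈ {45}
|BC| ∈ {15}
|AC| ∈ {15·√(10)}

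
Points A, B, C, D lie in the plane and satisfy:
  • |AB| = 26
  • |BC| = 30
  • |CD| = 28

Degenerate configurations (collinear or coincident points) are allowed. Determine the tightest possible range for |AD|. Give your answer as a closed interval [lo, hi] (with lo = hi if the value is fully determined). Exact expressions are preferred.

|AD| ∈ [0, 84]  (≈ [0.0000, 84.0000])

|AB| ∈ {26}
|BC| ∈ {30}
|CD| ∈ {28}
|AC| ∈ [4, 56]
|BD| ∈ [2, 58]
|AD| ∈ [0, 84]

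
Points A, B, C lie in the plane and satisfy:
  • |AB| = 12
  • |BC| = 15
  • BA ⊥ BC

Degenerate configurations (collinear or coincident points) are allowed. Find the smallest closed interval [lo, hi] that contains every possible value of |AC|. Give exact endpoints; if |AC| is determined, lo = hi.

|AB| ∈ {12}
|BC| ∈ {15}
|AC| ∈ {3·√(41)}

|AC| = 3·√(41)  (≈ 19.2094)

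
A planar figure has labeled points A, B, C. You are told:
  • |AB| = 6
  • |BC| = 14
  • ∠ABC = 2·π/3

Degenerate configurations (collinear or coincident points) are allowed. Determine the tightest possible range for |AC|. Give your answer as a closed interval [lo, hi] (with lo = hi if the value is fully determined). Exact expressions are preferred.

|AB| ∈ {6}
|BC| ∈ {14}
|AC| ∈ {2·√(79)}

|AC| = 2·√(79)  (≈ 17.7764)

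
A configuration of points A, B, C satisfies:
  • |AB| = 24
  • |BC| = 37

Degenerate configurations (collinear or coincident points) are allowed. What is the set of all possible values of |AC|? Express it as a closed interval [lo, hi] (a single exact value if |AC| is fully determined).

|AC| ∈ [13, 61]  (≈ [13.0000, 61.0000])

|AB| ∈ {24}
|BC| ∈ {37}
|AC| ∈ [13, 61]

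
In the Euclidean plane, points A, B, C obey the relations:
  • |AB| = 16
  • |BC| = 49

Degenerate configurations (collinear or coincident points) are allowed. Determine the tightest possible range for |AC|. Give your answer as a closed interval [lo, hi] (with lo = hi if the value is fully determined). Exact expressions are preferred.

|AC| ∈ [33, 65]  (≈ [33.0000, 65.0000])

|AB| ∈ {16}
|BC| ∈ {49}
|AC| ∈ [33, 65]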